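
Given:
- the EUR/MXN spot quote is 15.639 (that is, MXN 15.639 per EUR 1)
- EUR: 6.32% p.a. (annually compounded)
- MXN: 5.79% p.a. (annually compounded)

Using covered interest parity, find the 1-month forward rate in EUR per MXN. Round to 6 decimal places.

T = 1/12 years.
Growth of 1 MXN over T: (1 + 0.0579)^(1/12) = 1.0047015.
Growth of 1 EUR over T: (1 + 0.0632)^(1/12) = 1.005120.
So F = 15.639 × 1.0047015 / 1.005120 = 15.63249 (MXN/EUR).
Quoted the other way: 1/15.63249 = 0.063969 EUR per MXN.

0.063969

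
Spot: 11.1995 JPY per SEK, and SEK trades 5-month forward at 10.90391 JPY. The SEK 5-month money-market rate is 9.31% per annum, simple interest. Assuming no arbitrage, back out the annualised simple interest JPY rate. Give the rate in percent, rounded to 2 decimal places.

2.73%

T = 5/12 years.
CIP gives F = S · g_JPY/g_SEK, so g_JPY/g_SEK = 10.90391/11.1995 = 0.9736069.
SEK growth factor: 1 + 0.0931×5/12 = 1.0387917.
That pins the JPY growth at 1.0113748.
(1.0113748 − 1)/T = 0.027300, i.e. 2.73%.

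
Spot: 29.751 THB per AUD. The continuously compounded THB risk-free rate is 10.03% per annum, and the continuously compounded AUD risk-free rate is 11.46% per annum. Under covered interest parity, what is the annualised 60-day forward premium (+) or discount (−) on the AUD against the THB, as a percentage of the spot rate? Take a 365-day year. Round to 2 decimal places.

-1.43%

T = 60/365 years.
CIP forward (THB per AUD) = 29.751 × 1.0166243/1.0190169 = 29.681146.
(F − S)/S ÷ T = (29.681146 − 29.751)/29.751/(60/365) = -0.014283 → -1.43%.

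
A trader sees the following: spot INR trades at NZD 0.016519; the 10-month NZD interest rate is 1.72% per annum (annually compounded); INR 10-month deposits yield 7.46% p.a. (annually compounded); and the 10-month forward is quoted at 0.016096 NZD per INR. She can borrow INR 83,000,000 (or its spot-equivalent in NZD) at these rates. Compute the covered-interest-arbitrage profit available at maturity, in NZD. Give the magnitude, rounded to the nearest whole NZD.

T = 10/12 years.
Invest the INR and cover forward: 83,000,000 × 1.061790976 × 0.016096 = NZD 1,418,518.77.
Convert at spot and invest in NZD: 83,000,000 × 0.016519 × 1.014312925 = NZD 1,390,701.12.
The quoted forward overvalues INR, so borrow NZD, buy INR at spot, deposit the INR at 7.46%, and sell the proceeds forward at 0.016096.
The gap between the two covered legs is NZD 27,818.

NZD 27,818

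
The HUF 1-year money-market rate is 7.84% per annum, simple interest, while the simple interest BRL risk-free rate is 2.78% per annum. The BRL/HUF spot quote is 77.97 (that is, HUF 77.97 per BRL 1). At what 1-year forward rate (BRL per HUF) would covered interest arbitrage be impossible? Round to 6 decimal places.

0.012224

T = 1 year.
HUF growth factor: 1 + 0.0784×1 = 1.078400.
BRL growth factor: 1 + 0.0278×1 = 1.027800.
So F = 77.97 × 1.078400 / 1.027800 = 81.80857 (HUF/BRL).
Quoted the other way: 1/81.80857 = 0.012224 BRL per HUF.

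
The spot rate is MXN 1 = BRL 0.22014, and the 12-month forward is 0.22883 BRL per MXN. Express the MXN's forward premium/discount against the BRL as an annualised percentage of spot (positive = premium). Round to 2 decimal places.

+3.95%

T = 1 year.
(F − S)/S = (0.22883 − 0.22014)/0.22014 = 0.0394749.
Per annum: 0.0394749 / 1 = 0.039475 = 3.95%.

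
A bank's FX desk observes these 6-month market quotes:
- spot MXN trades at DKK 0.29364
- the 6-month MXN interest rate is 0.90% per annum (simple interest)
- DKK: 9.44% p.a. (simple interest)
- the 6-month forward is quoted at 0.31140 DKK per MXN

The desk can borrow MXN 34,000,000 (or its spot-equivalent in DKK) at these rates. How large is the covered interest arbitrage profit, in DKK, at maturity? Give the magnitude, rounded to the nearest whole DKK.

DKK 180,251

T = 6/12 years.
Invest the MXN and cover forward: 34,000,000 × 1.004500 × 0.31140 = DKK 10,635,244.20.
Convert at spot and invest in DKK: 34,000,000 × 0.29364 × 1.047200 = DKK 10,454,993.47.
The quoted forward overvalues MXN, so borrow DKK, buy MXN at spot, deposit the MXN at 0.90%, and sell the proceeds forward at 0.31140.
Profit = 10,635,244.20 − 10,454,993.47 = DKK 180,251.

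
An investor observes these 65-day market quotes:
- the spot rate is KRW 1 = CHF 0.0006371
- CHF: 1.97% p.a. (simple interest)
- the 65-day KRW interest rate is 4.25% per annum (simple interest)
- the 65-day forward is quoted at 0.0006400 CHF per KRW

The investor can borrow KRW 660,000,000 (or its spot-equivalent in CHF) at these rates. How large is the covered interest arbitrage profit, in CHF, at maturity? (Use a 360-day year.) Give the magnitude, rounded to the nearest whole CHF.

T = 65/360 years.
Route A — deposit KRW, sell forward: 660,000,000 × 1.00767361 × 0.0006400 = CHF 425,641.33.
Route B — convert at spot, deposit CHF: 660,000,000 × 0.0006371 × 1.00355694 = CHF 421,981.64.
The quoted forward overvalues KRW, so borrow CHF, buy KRW at spot, deposit the KRW at 4.25%, and sell the proceeds forward at 0.0006400.
The gap between the two covered legs is CHF 3,660.

CHF 3,660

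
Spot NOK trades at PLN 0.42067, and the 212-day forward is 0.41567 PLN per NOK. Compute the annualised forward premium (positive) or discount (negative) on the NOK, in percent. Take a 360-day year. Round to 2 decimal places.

-2.02%

T = 212/360 years.
NOK trades forward at -1.18858% vs spot over the period.
×(1/T) gives -2.02% p.a.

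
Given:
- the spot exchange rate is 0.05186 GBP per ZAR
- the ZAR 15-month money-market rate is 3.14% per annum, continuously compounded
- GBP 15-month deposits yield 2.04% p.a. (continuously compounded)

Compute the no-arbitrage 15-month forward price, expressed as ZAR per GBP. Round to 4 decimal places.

19.5497

T = 15/12 years.
GBP growth factor: e^(0.0204×15/12) = 1.02582791.
ZAR accumulates by e^(0.0314×15/12) = 1.04003046.
Forward (GBP per ZAR) = 0.05186 × 1.02582791 / 1.04003046 = 0.051151805.
Invert for ZAR per GBP: 1 / 0.051151805 = 19.5497.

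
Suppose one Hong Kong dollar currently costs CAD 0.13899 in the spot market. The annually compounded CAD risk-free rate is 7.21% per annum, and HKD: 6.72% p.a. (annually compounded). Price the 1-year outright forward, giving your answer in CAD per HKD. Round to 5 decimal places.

0.13963

T = 1 year.
CAD accumulates by (1 + 0.0721)^1 = 1.072100.
HKD growth factor: (1 + 0.0672)^1 = 1.067200.
Forward (CAD per HKD) = 0.13899 × 1.072100 / 1.067200 = 0.1396282.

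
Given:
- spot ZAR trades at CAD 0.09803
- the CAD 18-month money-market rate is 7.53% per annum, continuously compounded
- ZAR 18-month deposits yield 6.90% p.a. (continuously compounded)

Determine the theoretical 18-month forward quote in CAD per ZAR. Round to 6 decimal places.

0.098961

T = 18/12 years.
CAD growth factor: e^(0.0753×18/12) = 1.119576.
ZAR growth factor: e^(0.0690×18/12) = 1.1090458.
Forward (CAD per ZAR) = 0.09803 × 1.119576 / 1.1090458 = 0.09896078.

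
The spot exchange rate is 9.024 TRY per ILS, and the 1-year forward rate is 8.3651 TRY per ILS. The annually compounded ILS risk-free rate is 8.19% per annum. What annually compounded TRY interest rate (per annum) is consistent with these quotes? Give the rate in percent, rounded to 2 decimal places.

0.29%

T = 1 year.
By CIP, F/S equals the TRY-to-ILS growth ratio: 8.3651/9.024 = 0.9269836.
ILS growth factor: (1 + 0.0819)^1 = 1.081900.
That pins the TRY growth at 1.0029036.
Annualise: 1.0029036^(1/1) − 1 = 0.002904 = 0.29%.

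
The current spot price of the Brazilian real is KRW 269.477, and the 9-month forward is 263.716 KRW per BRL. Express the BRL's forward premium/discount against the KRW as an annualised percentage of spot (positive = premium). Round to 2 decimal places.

T = 9/12 years.
(F − S)/S = (263.716 − 269.477)/269.477 = -0.0213784.
×(1/T) gives -2.85% p.a.

-2.85%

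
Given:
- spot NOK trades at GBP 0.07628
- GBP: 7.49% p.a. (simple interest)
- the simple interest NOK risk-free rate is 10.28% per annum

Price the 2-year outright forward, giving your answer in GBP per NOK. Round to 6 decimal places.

T = 2 years.
Growth of 1 GBP over T: 1 + 0.0749×2 = 1.149800.
NOK growth factor: 1 + 0.1028×2 = 1.205600.
So F = 0.07628 × 1.149800 / 1.205600 = 0.07274946 (GBP/NOK).

0.072749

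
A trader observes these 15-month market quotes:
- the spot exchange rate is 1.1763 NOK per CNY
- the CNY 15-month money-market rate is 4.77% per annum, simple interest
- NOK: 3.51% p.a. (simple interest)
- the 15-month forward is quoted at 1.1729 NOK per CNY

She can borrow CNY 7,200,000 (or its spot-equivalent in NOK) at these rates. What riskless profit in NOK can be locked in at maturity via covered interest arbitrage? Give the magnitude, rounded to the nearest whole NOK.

T = 15/12 years.
Route A — deposit CNY, sell forward: 7,200,000 × 1.059625 × 1.1729 = NOK 8,948,405.97.
Route B — convert at spot, deposit NOK: 7,200,000 × 1.1763 × 1.043875 = NOK 8,840,953.17.
The quoted forward overvalues CNY, so borrow NOK, buy CNY at spot, deposit the CNY at 4.77%, and sell the proceeds forward at 1.1729.
Profit = 8,948,405.97 − 8,840,953.17 = NOK 107,453.

NOK 107,453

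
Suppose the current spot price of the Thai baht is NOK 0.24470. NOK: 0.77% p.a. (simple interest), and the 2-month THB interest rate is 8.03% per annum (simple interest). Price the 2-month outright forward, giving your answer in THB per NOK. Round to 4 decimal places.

4.1360

T = 2/12 years.
NOK growth factor: 1 + 0.0077×2/12 = 1.0012833.
THB growth factor: 1 + 0.0803×2/12 = 1.0133833.
Forward (NOK per THB) = 0.2447 × 1.0012833 / 1.0133833 = 0.2417782.
Invert for THB per NOK: 1 / 0.2417782 = 4.1360.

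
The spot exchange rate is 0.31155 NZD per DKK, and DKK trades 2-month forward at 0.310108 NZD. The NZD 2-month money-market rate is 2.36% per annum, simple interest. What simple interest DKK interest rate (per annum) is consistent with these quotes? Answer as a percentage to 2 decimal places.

5.16%

T = 2/12 years.
F/S = 0.310108/0.31155 = 0.9953715 = (growth of NZD) / (growth of DKK).
The NZD side grows by 1 + 0.0236×2/12 = 1.0039333.
That pins the DKK growth at 1.0086016.
(1.0086016 − 1)/T = 0.051610, i.e. 5.16%.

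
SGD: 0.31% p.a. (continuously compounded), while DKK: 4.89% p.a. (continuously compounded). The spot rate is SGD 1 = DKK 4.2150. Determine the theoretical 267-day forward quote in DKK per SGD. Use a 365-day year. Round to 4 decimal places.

4.3586

T = 267/365 years.
Growth of 1 DKK over T: e^(0.0489×267/365) = 1.0364182.
Growth of 1 SGD over T: e^(0.0031×267/365) = 1.0022702.
Forward (DKK per SGD) = 4.215 × 1.0364182 / 1.0022702 = 4.358608.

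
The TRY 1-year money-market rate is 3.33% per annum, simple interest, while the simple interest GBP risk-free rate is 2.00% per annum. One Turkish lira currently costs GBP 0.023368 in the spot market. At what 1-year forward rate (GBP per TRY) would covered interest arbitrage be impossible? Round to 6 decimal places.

0.023067

T = 1 year.
GBP accumulates by 1 + 0.0200×1 = 1.020000.
TRY accumulates by 1 + 0.0333×1 = 1.033300.
So F = 0.023368 × 1.020000 / 1.033300 = 0.02306722 (GBP/TRY).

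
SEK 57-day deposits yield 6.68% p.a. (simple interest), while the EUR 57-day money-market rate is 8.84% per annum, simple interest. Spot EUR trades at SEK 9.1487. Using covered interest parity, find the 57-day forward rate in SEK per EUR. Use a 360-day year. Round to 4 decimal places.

9.1178

T = 57/360 years.
SEK accumulates by 1 + 0.0668×57/360 = 1.0105767.
Growth of 1 EUR over T: 1 + 0.0884×57/360 = 1.0139967.
So F = 9.1487 × 1.0105767 / 1.0139967 = 9.117843 (SEK/EUR).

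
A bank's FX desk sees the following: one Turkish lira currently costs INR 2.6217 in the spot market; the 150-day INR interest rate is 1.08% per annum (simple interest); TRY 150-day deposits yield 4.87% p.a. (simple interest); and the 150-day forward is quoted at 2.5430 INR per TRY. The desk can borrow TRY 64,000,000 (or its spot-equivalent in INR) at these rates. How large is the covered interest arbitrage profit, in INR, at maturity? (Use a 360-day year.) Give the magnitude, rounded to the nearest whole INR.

INR 2,489,340

T = 150/360 years.
Route A — deposit TRY, sell forward: 64,000,000 × 1.02029166667 × 2.5430 = INR 166,054,509.33.
Route B — convert at spot, deposit INR: 64,000,000 × 2.6217 × 1.004500 = INR 168,543,849.60.
The quoted forward undervalues TRY, so borrow TRY, convert to INR at spot, deposit the INR at 1.08%, and buy TRY forward at 2.5430 to cover the loan.
Arbitrage profit = |166,054,509.33 − 168,543,849.60| = INR 2,489,340.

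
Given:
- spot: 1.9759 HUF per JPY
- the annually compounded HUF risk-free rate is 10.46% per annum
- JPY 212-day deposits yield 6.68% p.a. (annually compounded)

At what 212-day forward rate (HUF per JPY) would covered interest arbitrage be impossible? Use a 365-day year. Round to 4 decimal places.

2.0163

T = 212/365 years.
HUF growth factor: (1 + 0.1046)^(212/365) = 1.0594841.
JPY accumulates by (1 + 0.0668)^(212/365) = 1.0382722.
Forward (HUF per JPY) = 1.9759 × 1.0594841 / 1.0382722 = 2.016268.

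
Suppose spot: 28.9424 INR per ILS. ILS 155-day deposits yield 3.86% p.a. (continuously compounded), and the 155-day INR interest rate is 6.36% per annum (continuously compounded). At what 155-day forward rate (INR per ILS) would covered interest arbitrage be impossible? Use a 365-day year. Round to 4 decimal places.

T = 155/365 years.
INR accumulates by e^(0.0636×155/365) = 1.02737625.
Growth of 1 ILS over T: e^(0.0386×155/365) = 1.01652686.
CIP: F = S · (grow INR)/(grow ILS) = 28.9424 × 1.02737625/1.01652686 = 29.251302 INR per ILS.

29.2513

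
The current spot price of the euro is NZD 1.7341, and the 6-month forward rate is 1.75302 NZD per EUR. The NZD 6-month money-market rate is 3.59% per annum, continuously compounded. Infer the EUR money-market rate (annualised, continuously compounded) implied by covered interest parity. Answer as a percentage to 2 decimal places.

1.42%

T = 6/12 years.
By CIP, F/S equals the NZD-to-EUR growth ratio: 1.75302/1.7341 = 1.0109106.
NZD growth factor: e^(0.0359×6/12) = 1.0181121.
Hence g_EUR = 1.0071238.
r = ln(1.0071238)/(6/12) = 0.014197 → 1.42%.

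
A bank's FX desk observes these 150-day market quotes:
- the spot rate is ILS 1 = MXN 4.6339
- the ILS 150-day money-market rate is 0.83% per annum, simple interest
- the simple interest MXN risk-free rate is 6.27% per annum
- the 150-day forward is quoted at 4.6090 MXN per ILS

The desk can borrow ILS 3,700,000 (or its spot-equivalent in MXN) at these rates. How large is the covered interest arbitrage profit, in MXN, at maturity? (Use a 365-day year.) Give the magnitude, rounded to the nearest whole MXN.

T = 150/365 years.
Route A — deposit ILS, sell forward: 3,700,000 × 1.0034109589 × 4.6090 = MXN 17,111,468.11.
Route B — convert at spot, deposit MXN: 3,700,000 × 4.6339 × 1.0257671233 = MXN 17,587,218.41.
The quoted forward undervalues ILS, so borrow ILS, convert to MXN at spot, deposit the MXN at 6.27%, and buy ILS forward at 4.6090 to cover the loan.
The gap between the two covered legs is MXN 475,750.

MXN 475,750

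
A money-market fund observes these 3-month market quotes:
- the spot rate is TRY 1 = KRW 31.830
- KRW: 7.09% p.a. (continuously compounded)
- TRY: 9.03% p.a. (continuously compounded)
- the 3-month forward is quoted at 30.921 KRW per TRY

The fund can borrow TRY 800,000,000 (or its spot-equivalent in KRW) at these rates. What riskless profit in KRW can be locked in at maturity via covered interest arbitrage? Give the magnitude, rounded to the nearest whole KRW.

KRW 617,788,946

T = 3/12 years.
Route A — deposit TRY, sell forward: 800,000,000 × 1.022831743669 × 30.921 = KRW 25,301,584,276.79.
Route B — convert at spot, deposit KRW: 800,000,000 × 31.830 × 1.017883020067 = KRW 25,919,373,222.99.
The quoted forward undervalues TRY, so borrow TRY, convert to KRW at spot, deposit the KRW at 7.09%, and buy TRY forward at 30.921 to cover the loan.
Arbitrage profit = |25,301,584,276.79 − 25,919,373,222.99| = KRW 617,788,946.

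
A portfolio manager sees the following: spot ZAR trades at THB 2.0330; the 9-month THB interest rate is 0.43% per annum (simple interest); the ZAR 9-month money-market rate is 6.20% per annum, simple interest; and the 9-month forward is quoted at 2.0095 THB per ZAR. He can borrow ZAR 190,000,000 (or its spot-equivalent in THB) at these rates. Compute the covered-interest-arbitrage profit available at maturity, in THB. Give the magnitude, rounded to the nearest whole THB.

THB 12,043,212

T = 9/12 years.
Keep in ZAR, deliver into the forward: 190,000,000·1.046500·2.0095 = THB 399,558,932.50.
Swap to THB now, deposit: 190,000,000·2.0330·1.003225 = THB 387,515,720.75.
The quoted forward overvalues ZAR, so borrow THB, buy ZAR at spot, deposit the ZAR at 6.20%, and sell the proceeds forward at 2.0095.
Arbitrage profit = |399,558,932.50 − 387,515,720.75| = THB 12,043,212.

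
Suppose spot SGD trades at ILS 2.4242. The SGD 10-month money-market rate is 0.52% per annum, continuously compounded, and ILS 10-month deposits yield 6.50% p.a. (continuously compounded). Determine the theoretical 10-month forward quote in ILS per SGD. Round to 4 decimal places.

2.5481

T = 10/12 years.
Growth of 1 ILS over T: e^(0.0650×10/12) = 1.0556605.
SGD growth factor: e^(0.0052×10/12) = 1.0043427.
Forward (ILS per SGD) = 2.4242 × 1.0556605 / 1.0043427 = 2.548067.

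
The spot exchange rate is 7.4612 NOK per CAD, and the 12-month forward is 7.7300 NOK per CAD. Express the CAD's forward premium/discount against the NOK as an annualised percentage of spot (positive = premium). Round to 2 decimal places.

T = 1 year.
Period premium: (7.7300 − 7.4612)/7.4612 = 0.0360264.
Annualise by dividing by T: 0.0360264 / 1 = 0.036026 → 3.60%.

+3.60%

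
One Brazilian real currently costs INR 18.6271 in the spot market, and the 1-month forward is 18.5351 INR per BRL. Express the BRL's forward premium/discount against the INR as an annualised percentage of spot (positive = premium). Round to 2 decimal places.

T = 1/12 years.
BRL trades forward at -0.49390% vs spot over the period.
Annualise by dividing by T: -0.0049390 / (1/12) = -0.059268 → -5.93%.

-5.93%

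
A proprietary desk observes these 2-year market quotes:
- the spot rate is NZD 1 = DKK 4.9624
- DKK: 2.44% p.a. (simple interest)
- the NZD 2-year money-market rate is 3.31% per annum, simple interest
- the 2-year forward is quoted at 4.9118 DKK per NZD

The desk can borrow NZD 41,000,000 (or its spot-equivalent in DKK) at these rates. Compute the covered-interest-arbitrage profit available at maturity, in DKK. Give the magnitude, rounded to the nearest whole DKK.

T = 2 years.
Route A — deposit NZD, sell forward: 41,000,000 × 1.066200 × 4.9118 = DKK 214,715,407.56.
Route B — convert at spot, deposit DKK: 41,000,000 × 4.9624 × 1.048800 = DKK 213,387,169.92.
The quoted forward overvalues NZD, so borrow DKK, buy NZD at spot, deposit the NZD at 3.31%, and sell the proceeds forward at 4.9118.
Arbitrage profit = |214,715,407.56 − 213,387,169.92| = DKK 1,328,238.

DKK 1,328,238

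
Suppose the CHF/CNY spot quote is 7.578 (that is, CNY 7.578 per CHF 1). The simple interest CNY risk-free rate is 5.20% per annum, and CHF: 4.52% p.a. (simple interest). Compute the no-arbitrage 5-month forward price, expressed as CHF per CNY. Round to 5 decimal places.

T = 5/12 years.
Growth of 1 CNY over T: 1 + 0.0520×5/12 = 1.0216667.
CHF accumulates by 1 + 0.0452×5/12 = 1.0188333.
CIP: F = S · (grow CNY)/(grow CHF) = 7.578 × 1.0216667/1.0188333 = 7.599075 CNY per CHF.
Quoted the other way: 1/7.599075 = 0.13159 CHF per CNY.

0.13159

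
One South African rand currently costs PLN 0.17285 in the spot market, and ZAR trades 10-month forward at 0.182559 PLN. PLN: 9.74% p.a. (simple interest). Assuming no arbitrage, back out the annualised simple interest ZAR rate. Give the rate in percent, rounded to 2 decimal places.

T = 10/12 years.
By CIP, F/S equals the PLN-to-ZAR growth ratio: 0.182559/0.17285 = 1.0561701.
The PLN side grows by 1 + 0.0974×10/12 = 1.0811667.
That pins the ZAR growth at 1.0236672.
(1.0236672 − 1)/T = 0.028401, i.e. 2.84%.

2.84%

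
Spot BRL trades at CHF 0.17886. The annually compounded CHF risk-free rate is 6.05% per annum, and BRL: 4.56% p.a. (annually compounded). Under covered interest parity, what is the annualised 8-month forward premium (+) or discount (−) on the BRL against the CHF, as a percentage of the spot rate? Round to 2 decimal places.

+1.42%

T = 8/12 years.
No-arbitrage forward: 0.17886 × 1.0399372 / 1.0301735 = 0.18055519 CHF/BRL.
Annualised premium = (F − S)/S × (1/T) = (0.18055519 − 0.17886)/0.17886 ÷ (8/12) = 1.42%.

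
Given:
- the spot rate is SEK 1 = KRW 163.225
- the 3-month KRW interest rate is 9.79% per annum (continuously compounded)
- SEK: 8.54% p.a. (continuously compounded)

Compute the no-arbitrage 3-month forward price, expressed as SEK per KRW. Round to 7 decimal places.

T = 3/12 years.
Growth of 1 KRW over T: e^(0.0979×3/12) = 1.024777.
Growth of 1 SEK over T: e^(0.0854×3/12) = 1.0215795.
Forward (KRW per SEK) = 163.225 × 1.024777 / 1.0215795 = 163.7359.
Quoted the other way: 1/163.7359 = 0.0061074 SEK per KRW.

0.0061074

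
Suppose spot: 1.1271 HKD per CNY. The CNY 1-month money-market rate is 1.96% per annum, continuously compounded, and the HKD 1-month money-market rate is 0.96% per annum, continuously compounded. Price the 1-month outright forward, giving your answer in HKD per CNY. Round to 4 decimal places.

T = 1/12 years.
HKD growth factor: e^(0.0096×1/12) = 1.0008003.
CNY accumulates by e^(0.0196×1/12) = 1.0016347.
Forward (HKD per CNY) = 1.1271 × 1.0008003 / 1.0016347 = 1.126161.

1.1262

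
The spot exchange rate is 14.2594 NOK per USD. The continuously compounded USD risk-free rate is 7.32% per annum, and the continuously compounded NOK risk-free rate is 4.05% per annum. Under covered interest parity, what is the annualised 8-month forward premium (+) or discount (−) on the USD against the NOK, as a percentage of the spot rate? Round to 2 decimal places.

-3.23%

T = 8/12 years.
CIP forward (NOK per USD) = 14.2594 × 1.0273678/1.0500103 = 13.9519092.
(F − S)/S ÷ T = (13.9519092 − 14.2594)/14.2594/(8/12) = -0.032346 → -3.23%.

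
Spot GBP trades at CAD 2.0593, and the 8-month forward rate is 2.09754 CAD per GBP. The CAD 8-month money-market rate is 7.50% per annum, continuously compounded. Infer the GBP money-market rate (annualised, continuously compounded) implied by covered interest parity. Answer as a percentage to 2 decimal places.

4.74%

T = 8/12 years.
By CIP, F/S equals the CAD-to-GBP growth ratio: 2.09754/2.0593 = 1.0185694.
CAD growth factor: e^(0.0750×8/12) = 1.0512711.
Hence g_GBP = 1.0321055.
r = ln(1.0321055)/(8/12) = 0.047401 → 4.74%.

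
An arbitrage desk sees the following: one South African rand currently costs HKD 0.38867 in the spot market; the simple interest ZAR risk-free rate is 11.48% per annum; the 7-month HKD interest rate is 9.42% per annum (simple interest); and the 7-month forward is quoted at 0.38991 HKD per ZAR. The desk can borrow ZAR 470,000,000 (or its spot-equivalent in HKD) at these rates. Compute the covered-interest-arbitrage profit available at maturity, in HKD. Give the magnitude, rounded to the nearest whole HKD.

HKD 2,816,972

T = 7/12 years.
Route A — deposit ZAR, sell forward: 470,000,000 × 1.06696666667 × 0.38991 = HKD 195,529,857.31.
Route B — convert at spot, deposit HKD: 470,000,000 × 0.38867 × 1.054950 = HKD 192,712,885.76.
The quoted forward overvalues ZAR, so borrow HKD, buy ZAR at spot, deposit the ZAR at 11.48%, and sell the proceeds forward at 0.38991.
Profit = 195,529,857.31 − 192,712,885.76 = HKD 2,816,972.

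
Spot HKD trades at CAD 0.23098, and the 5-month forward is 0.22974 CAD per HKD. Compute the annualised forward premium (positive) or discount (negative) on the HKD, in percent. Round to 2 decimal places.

-1.29%

T = 5/12 years.
Period premium: (0.22974 − 0.23098)/0.23098 = -0.0053684.
×(1/T) gives -1.29% p.a.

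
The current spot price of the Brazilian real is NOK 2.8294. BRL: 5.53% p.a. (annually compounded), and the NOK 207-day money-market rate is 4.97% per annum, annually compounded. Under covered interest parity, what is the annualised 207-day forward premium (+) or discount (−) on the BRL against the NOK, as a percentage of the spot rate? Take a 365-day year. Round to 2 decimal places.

-0.53%

T = 207/365 years.
CIP forward (NOK per BRL) = 2.8294 × 1.0278898/1.0309961 = 2.8208753.
Annualised premium = (F − S)/S × (1/T) = (2.8208753 − 2.8294)/2.8294 ÷ (207/365) = -0.53%.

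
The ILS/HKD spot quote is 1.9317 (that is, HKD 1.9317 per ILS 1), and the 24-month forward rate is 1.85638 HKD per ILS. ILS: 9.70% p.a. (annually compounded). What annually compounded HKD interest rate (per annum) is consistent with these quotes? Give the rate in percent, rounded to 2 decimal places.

7.54%

T = 2 years.
F/S = 1.85638/1.9317 = 0.9610084 = (growth of HKD) / (growth of ILS).
ILS growth factor: (1 + 0.0970)^2 = 1.203409.
Hence g_HKD = 1.1564862.
r = 1.1564862^(1/2) − 1 = 0.075400 → 7.54%.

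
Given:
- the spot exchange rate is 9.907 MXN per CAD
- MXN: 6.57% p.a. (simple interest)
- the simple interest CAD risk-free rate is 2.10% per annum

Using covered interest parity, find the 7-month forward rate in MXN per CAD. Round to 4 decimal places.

10.1622

T = 7/12 years.
MXN growth factor: 1 + 0.0657×7/12 = 1.038325.
CAD growth factor: 1 + 0.0210×7/12 = 1.012250.
So F = 9.907 × 1.038325 / 1.012250 = 10.162199 (MXN/CAD).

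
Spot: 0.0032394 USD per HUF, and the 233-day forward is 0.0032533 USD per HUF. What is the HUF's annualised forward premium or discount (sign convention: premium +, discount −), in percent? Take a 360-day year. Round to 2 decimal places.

+0.66%

T = 233/360 years.
HUF trades forward at +0.42909% vs spot over the period.
Per annum: 0.0042909 / (233/360) = 0.006630 = 0.66%.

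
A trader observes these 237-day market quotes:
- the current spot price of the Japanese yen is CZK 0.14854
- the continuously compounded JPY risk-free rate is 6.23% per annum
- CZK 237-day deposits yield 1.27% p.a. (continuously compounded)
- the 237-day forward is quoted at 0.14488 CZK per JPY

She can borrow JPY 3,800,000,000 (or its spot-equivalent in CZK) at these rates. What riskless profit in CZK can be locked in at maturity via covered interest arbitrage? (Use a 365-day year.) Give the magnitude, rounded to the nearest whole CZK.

T = 237/365 years.
Route A — deposit JPY, sell forward: 3,800,000,000 × 1.04128166934 × 0.14488 = CZK 573,271,375.37.
Route B — convert at spot, deposit CZK: 3,800,000,000 × 0.14854 × 1.00828039577 = CZK 569,125,885.95.
The quoted forward overvalues JPY, so borrow CZK, buy JPY at spot, deposit the JPY at 6.23%, and sell the proceeds forward at 0.14488.
Arbitrage profit = |573,271,375.37 − 569,125,885.95| = CZK 4,145,489.

CZK 4,145,489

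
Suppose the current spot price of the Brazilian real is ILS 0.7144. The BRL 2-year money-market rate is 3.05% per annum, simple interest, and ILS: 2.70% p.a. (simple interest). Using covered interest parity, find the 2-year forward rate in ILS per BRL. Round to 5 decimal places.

T = 2 years.
ILS accumulates by 1 + 0.0270×2 = 1.054000.
BRL accumulates by 1 + 0.0305×2 = 1.061000.
Forward (ILS per BRL) = 0.7144 × 1.054000 / 1.061000 = 0.7096867.

0.70969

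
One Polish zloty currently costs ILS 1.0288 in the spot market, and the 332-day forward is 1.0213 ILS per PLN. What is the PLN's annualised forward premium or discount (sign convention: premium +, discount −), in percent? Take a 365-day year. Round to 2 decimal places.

T = 332/365 years.
PLN trades forward at -0.72900% vs spot over the period.
Per annum: -0.0072900 / (332/365) = -0.008015 = -0.80%.

-0.80%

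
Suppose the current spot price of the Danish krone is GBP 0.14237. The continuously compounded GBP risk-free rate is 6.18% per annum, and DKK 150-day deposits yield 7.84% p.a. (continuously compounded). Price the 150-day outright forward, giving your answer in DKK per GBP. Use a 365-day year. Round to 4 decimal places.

7.0720

T = 150/365 years.
GBP growth factor: e^(0.0618×150/365) = 1.0257225.
Growth of 1 DKK over T: e^(0.0784×150/365) = 1.0327438.
Forward (GBP per DKK) = 0.14237 × 1.0257225 / 1.0327438 = 0.1414021.
Invert for DKK per GBP: 1 / 0.1414021 = 7.0720.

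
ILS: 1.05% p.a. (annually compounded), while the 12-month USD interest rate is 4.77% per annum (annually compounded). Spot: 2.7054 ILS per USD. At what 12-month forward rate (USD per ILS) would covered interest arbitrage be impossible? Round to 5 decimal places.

T = 1 year.
ILS accumulates by (1 + 0.0105)^1 = 1.010500.
USD growth factor: (1 + 0.0477)^1 = 1.047700.
So F = 2.7054 × 1.010500 / 1.047700 = 2.609341 (ILS/USD).
Invert for USD per ILS: 1 / 2.609341 = 0.38324.

0.38324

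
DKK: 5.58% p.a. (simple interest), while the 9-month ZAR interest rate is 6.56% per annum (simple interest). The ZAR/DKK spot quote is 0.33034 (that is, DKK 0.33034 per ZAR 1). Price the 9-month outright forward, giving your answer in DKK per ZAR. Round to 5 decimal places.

T = 9/12 years.
Growth of 1 DKK over T: 1 + 0.0558×9/12 = 1.041850.
ZAR growth factor: 1 + 0.0656×9/12 = 1.049200.
Forward (DKK per ZAR) = 0.33034 × 1.041850 / 1.049200 = 0.3280259.

0.32803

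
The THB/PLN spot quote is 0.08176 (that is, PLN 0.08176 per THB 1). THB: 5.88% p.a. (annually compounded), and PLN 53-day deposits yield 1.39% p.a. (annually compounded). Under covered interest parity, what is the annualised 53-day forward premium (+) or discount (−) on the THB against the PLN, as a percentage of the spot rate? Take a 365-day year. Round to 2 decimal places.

-4.32%

T = 53/365 years.
CIP forward (PLN per THB) = 0.08176 × 1.0020065/1.008331 = 0.08124718.
(F − S)/S ÷ T = (0.08124718 − 0.08176)/0.08176/(53/365) = -0.043196 → -4.32%.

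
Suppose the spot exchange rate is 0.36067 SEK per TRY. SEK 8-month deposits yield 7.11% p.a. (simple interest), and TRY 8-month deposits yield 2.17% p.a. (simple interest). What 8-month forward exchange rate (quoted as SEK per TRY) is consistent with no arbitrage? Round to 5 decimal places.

0.37238

T = 8/12 years.
SEK accumulates by 1 + 0.0711×8/12 = 1.047400.
TRY growth factor: 1 + 0.0217×8/12 = 1.0144667.
So F = 0.36067 × 1.047400 / 1.0144667 = 0.3723787 (SEK/TRY).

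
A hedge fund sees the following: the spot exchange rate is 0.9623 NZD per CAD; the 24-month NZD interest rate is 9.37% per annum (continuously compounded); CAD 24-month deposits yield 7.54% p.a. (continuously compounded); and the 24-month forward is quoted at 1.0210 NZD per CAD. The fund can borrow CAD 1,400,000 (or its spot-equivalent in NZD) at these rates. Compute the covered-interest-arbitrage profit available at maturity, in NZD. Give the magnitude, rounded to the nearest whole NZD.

NZD 37,160

T = 2 years.
Keep in CAD, deliver into the forward: 1,400,000·1.162764082·1.0210 = NZD 1,662,054.98.
Swap to NZD now, deposit: 1,400,000·0.9623·1.206109632 = NZD 1,624,895.02.
The quoted forward overvalues CAD, so borrow NZD, buy CAD at spot, deposit the CAD at 7.54%, and sell the proceeds forward at 1.0210.
Profit = 1,662,054.98 − 1,624,895.02 = NZD 37,160.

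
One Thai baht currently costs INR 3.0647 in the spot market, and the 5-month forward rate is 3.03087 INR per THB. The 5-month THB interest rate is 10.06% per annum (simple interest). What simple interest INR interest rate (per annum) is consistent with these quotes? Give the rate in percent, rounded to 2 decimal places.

7.30%

T = 5/12 years.
CIP gives F = S · g_INR/g_THB, so g_INR/g_THB = 3.03087/3.0647 = 0.9889614.
THB growth factor: 1 + 0.1006×5/12 = 1.0419167.
So the INR growth factor = 1.0304154.
(1.0304154 − 1)/T = 0.072997, i.e. 7.30%.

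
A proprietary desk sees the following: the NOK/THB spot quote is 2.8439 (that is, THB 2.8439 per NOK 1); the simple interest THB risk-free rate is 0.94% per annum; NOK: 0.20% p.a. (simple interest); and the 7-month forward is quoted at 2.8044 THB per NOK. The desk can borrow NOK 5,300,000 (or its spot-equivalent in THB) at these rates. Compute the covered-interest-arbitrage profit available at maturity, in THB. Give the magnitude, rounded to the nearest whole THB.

THB 274,658

T = 7/12 years.
Keep in NOK, deliver into the forward: 5,300,000·1.0011666667·2.8044 = THB 14,880,660.54.
Swap to THB now, deposit: 5,300,000·2.8439·1.0054833333 = THB 15,155,318.47.
The quoted forward undervalues NOK, so borrow NOK, convert to THB at spot, deposit the THB at 0.94%, and buy NOK forward at 2.8044 to cover the loan.
Profit = 15,155,318.47 − 14,880,660.54 = THB 274,658.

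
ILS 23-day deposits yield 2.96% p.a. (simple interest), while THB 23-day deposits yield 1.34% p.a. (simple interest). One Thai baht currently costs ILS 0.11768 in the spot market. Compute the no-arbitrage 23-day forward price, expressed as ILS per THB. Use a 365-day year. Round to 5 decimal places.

T = 23/365 years.
ILS growth factor: 1 + 0.0296×23/365 = 1.0018652.
THB growth factor: 1 + 0.0134×23/365 = 1.0008444.
CIP: F = S · (grow ILS)/(grow THB) = 0.11768 × 1.0018652/1.0008444 = 0.1178000 ILS per THB.

0.11780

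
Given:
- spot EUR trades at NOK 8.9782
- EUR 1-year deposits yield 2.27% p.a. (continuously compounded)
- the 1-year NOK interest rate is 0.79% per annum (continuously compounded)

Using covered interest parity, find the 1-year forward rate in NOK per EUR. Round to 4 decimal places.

8.8463

T = 1 year.
NOK accumulates by e^(0.0079×1) = 1.0079313.
Growth of 1 EUR over T: e^(0.0227×1) = 1.0229596.
Forward (NOK per EUR) = 8.9782 × 1.0079313 / 1.0229596 = 8.846301.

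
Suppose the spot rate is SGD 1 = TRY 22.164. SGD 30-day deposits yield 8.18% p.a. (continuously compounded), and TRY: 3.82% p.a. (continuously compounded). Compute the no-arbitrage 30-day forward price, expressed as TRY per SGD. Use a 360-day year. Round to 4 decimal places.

T = 30/360 years.
TRY accumulates by e^(0.0382×30/360) = 1.00318841.
SGD accumulates by e^(0.0818×30/360) = 1.00683995.
Forward (TRY per SGD) = 22.164 × 1.00318841 / 1.00683995 = 22.083617.

22.0836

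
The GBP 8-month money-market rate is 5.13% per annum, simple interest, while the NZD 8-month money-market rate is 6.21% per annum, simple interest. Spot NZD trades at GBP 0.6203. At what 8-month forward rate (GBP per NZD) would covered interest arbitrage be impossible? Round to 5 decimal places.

T = 8/12 years.
Growth of 1 GBP over T: 1 + 0.0513×8/12 = 1.034200.
NZD accumulates by 1 + 0.0621×8/12 = 1.041400.
Forward (GBP per NZD) = 0.6203 × 1.034200 / 1.041400 = 0.6160114.

0.61601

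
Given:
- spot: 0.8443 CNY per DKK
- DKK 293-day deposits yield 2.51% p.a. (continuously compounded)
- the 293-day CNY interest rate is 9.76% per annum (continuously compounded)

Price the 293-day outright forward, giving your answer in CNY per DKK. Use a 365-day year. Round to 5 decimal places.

T = 293/365 years.
Growth of 1 CNY over T: e^(0.0976×293/365) = 1.0814983.
DKK accumulates by e^(0.0251×293/365) = 1.0203531.
CIP: F = S · (grow CNY)/(grow DKK) = 0.8443 × 1.0814983/1.0203531 = 0.8948951 CNY per DKK.

0.89490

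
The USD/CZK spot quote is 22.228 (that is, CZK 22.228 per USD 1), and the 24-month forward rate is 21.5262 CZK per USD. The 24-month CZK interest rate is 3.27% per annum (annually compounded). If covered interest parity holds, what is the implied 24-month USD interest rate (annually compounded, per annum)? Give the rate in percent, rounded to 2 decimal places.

T = 2 years.
By CIP, F/S equals the CZK-to-USD growth ratio: 21.5262/22.228 = 0.9684272.
The CZK side grows by (1 + 0.0327)^2 = 1.0664693.
Hence g_USD = 1.1012385.
Annualise: 1.1012385^(1/2) − 1 = 0.049399 = 4.94%.

4.94%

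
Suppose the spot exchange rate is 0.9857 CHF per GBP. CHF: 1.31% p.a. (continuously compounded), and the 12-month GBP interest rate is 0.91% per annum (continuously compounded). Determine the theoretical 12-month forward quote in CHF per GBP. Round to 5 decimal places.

0.98965

T = 1 year.
CHF accumulates by e^(0.0131×1) = 1.0131862.
GBP accumulates by e^(0.0091×1) = 1.0091415.
So F = 0.9857 × 1.0131862 / 1.0091415 = 0.9896507 (CHF/GBP).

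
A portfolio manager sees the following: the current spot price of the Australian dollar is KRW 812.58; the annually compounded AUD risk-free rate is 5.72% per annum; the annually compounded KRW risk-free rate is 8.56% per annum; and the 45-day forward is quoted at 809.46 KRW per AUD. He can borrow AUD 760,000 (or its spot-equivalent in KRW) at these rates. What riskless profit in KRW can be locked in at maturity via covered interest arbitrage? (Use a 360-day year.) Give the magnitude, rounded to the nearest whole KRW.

T = 45/360 years.
Route A — deposit AUD, sell forward: 760,000 × 1.00697721611 × 809.46 = KRW 619,481,910.79.
Route B — convert at spot, deposit KRW: 760,000 × 812.58 × 1.01031948609 = KRW 623,933,710.09.
The quoted forward undervalues AUD, so borrow AUD, convert to KRW at spot, deposit the KRW at 8.56%, and buy AUD forward at 809.46 to cover the loan.
Arbitrage profit = |619,481,910.79 − 623,933,710.09| = KRW 4,451,799.

KRW 4,451,799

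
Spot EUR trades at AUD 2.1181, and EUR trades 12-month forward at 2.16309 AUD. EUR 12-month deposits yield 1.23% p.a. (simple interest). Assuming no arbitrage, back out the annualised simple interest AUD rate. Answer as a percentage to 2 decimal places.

T = 1 year.
F/S = 2.16309/2.1181 = 1.0212407 = (growth of AUD) / (growth of EUR).
EUR growth factor: 1 + 0.0123×1 = 1.012300.
That pins the AUD growth at 1.033802.
r = (1.033802 − 1)/1 = 0.033802 → 3.38%.

3.38%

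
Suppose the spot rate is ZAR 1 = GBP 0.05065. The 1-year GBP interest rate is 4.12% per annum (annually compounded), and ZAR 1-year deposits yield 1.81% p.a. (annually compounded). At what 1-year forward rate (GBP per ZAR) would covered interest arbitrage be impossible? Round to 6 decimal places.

T = 1 year.
Growth of 1 GBP over T: (1 + 0.0412)^1 = 1.041200.
Growth of 1 ZAR over T: (1 + 0.0181)^1 = 1.018100.
So F = 0.05065 × 1.041200 / 1.018100 = 0.05179921 (GBP/ZAR).

0.051799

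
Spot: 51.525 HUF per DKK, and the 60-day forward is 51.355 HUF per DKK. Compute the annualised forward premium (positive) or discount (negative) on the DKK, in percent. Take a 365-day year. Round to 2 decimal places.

-2.01%

T = 60/365 years.
Period premium: (51.355 − 51.525)/51.525 = -0.0032994.
×(1/T) gives -2.01% p.a.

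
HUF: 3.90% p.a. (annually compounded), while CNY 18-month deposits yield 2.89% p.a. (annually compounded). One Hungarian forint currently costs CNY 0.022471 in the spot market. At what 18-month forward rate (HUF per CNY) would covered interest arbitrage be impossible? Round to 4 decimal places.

45.1587

T = 18/12 years.
Growth of 1 CNY over T: (1 + 0.0289)^(18/12) = 1.04366171.
HUF accumulates by (1 + 0.0390)^(18/12) = 1.05906672.
So F = 0.022471 × 1.04366171 / 1.05906672 = 0.022144141 (CNY/HUF).
Invert for HUF per CNY: 1 / 0.022144141 = 45.1587.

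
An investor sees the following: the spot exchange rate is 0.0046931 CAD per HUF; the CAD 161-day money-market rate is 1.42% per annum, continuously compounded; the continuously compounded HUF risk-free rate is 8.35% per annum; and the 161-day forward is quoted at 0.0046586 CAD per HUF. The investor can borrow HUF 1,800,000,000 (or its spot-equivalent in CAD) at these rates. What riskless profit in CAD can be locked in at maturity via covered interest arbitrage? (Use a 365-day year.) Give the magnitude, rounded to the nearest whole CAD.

CAD 199,430

T = 161/365 years.
Route A — deposit HUF, sell forward: 1,800,000,000 × 1.037518191 × 0.0046586 = CAD 8,700,088.04.
Route B — convert at spot, deposit CAD: 1,800,000,000 × 0.0046931 × 1.006283219 = CAD 8,500,658.00.
The quoted forward overvalues HUF, so borrow CAD, buy HUF at spot, deposit the HUF at 8.35%, and sell the proceeds forward at 0.0046586.
Profit = 8,700,088.04 − 8,500,658.00 = CAD 199,430.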